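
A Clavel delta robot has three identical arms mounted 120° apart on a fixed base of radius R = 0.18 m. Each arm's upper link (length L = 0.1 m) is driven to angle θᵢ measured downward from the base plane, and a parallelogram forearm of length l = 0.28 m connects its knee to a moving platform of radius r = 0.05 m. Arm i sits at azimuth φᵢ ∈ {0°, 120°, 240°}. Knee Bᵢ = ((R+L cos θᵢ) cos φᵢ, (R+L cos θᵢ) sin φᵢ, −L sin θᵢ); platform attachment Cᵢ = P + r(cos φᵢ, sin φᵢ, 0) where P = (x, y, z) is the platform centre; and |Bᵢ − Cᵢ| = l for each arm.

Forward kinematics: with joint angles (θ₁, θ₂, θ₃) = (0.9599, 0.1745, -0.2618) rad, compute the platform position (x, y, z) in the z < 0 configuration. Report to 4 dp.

(-0.0711, -0.0201, -0.1877)

centre 1 = (0.1874·cos0.0°, 0.1874·sin0.0°, -0.0819) = (0.1874, 0.0000, -0.0819)
φ2=120.0°: virtual centre (-0.1142, 0.1979, -0.0174), radius l
centre 3 = (0.2266·cos240.0°, 0.2266·sin240.0°, 0.0259) = (-0.1133, -0.1962, 0.0259)
eliminate P² terms by subtracting sphere 1 from 2 and 3
[-0.6032 0.3957 0.1291]·P = 0.0107;  [-0.6013 -0.3925 0.2156]·P = 0.0102
Cramer: x(z) = -0.0173+0.2865z;  y(z) = 0.0006+0.1104z
quadratic in z: (1.0943)z²+(0.0467)z+(-0.0298)=0, √Δ=0.3641 → z ∈ {-0.1877, 0.1450}; z = -0.1877 (taking z<0)
x = -0.0711, y = -0.0201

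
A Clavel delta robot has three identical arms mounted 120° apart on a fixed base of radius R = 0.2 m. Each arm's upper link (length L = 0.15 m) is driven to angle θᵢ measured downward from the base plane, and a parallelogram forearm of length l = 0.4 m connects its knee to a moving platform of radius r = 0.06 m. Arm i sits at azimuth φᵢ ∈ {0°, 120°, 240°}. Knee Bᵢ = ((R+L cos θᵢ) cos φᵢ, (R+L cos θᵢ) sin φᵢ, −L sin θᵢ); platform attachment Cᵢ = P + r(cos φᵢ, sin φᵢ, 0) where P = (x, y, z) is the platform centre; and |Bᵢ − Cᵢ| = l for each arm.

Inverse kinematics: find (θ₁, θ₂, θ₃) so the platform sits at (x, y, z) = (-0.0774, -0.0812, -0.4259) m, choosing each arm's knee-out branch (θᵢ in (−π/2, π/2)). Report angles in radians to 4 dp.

rotate P by −φ1: (-0.0774, -0.0812, -0.4259)
  A cos θ + B sin θ = C:  0.2174·cos θ + -0.4259·sin θ = -0.3258
  γ=atan2(-0.4259,0.2174)=-1.0988;  ψ=arccos(-0.6814)=2.3205;  θ1=γ+ψ≈1.2216
φ2=120.0° → target in arm frame (-0.0316, 0.1076)
  A=0.1716, B=-0.4259, C=(l²−L²−A²−y'²−z²)/(2L)=-0.2831
  √(A²+B²)=0.4592;  θ2 = -1.1877+2.2351 ≈ 1.0474
φ3=240.0° → target in arm frame (0.1090, -0.0264)
  A=0.0310, B=-0.4259, C=(l²−L²−A²−y'²−z²)/(2L)=-0.1518
  θ3 = atan2(B,A) + arccos(C/0.4270) = 0.4361

θ₁ = 1.2216, θ₂ = 1.0474, θ₃ = 0.4361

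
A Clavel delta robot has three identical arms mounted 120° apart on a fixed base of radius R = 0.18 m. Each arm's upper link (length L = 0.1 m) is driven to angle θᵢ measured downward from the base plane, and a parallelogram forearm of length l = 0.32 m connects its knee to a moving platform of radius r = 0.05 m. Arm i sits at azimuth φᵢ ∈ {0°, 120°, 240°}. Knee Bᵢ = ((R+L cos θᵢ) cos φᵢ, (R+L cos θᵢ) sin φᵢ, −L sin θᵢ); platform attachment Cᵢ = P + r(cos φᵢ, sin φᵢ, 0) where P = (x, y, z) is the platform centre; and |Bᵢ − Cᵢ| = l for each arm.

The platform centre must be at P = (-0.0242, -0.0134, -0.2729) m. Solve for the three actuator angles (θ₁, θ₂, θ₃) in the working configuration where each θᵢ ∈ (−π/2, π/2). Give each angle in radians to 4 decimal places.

rotate P by −φ1: (-0.0242, -0.0134, -0.2729)
  A=0.1542, B=-0.2729, C=(l²−L²−A²−y'²−z²)/(2L)=-0.0302
  γ=atan2(-0.2729,0.1542)=-1.0565;  ψ=arccos(-0.0962)=1.6672;  θ1=γ+ψ≈0.6107
φ2=120.0° → target in arm frame (0.0005, 0.0277)
  A cos θ + B sin θ = C:  0.1295·cos θ + -0.2729·sin θ = 0.0019
  √(A²+B²)=0.3021;  θ2 = -1.1277+1.5644 ≈ 0.4366
arm 3 (φ=240.0°): x'=0.0237, y'=-0.0143
  A=0.1063, B=-0.2729, C=(l²−L²−A²−y'²−z²)/(2L)=0.0321
  √(A²+B²)=0.2929;  θ3 = -1.1994+1.4609 ≈ 0.2615

θ₁ = 0.6107, θ₂ = 0.4366, θ₃ = 0.2615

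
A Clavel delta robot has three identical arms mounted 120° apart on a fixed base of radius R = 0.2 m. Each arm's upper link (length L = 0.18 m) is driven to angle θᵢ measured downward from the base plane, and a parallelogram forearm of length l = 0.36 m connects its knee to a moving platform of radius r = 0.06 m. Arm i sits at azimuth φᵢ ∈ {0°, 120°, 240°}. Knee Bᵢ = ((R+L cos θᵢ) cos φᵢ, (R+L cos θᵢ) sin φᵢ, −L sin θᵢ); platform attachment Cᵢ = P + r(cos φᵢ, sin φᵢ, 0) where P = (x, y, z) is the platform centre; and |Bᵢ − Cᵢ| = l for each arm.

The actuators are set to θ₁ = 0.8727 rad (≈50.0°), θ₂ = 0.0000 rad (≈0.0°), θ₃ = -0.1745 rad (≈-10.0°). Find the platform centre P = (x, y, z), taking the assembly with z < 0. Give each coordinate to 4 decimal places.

(-0.0976, -0.0112, -0.2063)

arm 1 at φ=0.0°: e+L cos θ1 = 0.2557;  S1 = (0.2557, 0.0000, -0.1379)
S2 = (0.3200·cos120.0°, 0.3200·sin120.0°, 0.0000) = (-0.1600, 0.2771, 0.0000)
arm 3 at φ=240.0°: e+L cos θ3 = 0.3173;  S3 = (-0.1586, -0.2748, 0.0313)
subtract pairs → two planes through P
linear system: -0.8314x+0.5543y = 0.0180−0.2758z; -0.8287x+-0.5495y = 0.0172−0.3383z
det = 0.9162;  x = -0.0212+0.3701z,  y = 0.0006+0.0575z
sphere 1 gives Az²+Bz+C=0 with A=1.1403, B=0.0709, C=-0.0339;  B²−4AC=0.1596;  roots -0.2063, 0.1441;  negative root z = -0.2063
x = -0.0976, y = -0.0112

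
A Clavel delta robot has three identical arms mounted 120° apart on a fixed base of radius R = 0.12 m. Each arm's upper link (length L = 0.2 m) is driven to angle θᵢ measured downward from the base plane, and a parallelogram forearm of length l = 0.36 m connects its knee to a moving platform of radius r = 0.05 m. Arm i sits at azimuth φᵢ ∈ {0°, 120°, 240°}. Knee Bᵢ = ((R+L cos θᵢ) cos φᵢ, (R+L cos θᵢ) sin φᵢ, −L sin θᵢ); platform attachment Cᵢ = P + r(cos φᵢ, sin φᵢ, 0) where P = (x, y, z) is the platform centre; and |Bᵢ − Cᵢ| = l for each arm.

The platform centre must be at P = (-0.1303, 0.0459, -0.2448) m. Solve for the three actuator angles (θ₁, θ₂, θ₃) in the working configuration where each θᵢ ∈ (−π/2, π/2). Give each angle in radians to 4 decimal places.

rotate P by −φ1: (-0.1303, 0.0459, -0.2448)
  A=0.2003, B=-0.2448, C=(l²−L²−A²−y'²−z²)/(2L)=-0.0314
  √(A²+B²)=0.3163;  θ1 = -0.8850+1.6702 ≈ 0.7851
φ2=120.0° → target in arm frame (0.1049, 0.0899)
  A cos θ + B sin θ = C:  -0.0349·cos θ + -0.2448·sin θ = 0.0509
  θ2 = atan2(B,A) + arccos(C/0.2473) = -0.3491
rotate P by −φ3: (0.0254, -0.1358, -0.2448)
  A=0.0446, B=-0.2448, C=(l²−L²−A²−y'²−z²)/(2L)=0.0231
  θ3 = atan2(B,A) + arccos(C/0.2488) = 0.0872

θ₁ = 0.7851, θ₂ = -0.3491, θ₃ = 0.0872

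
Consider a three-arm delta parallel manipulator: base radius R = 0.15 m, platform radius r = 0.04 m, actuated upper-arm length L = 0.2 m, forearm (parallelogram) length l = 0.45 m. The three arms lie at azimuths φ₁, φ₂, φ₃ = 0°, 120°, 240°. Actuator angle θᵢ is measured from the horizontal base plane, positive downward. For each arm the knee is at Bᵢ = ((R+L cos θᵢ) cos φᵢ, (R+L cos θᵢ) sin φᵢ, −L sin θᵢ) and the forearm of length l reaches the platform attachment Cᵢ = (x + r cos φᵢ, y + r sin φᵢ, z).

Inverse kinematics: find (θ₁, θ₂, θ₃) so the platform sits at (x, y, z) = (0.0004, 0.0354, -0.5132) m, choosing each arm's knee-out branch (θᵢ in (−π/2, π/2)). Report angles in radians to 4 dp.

rotate P by −φ1: (0.0004, 0.0354, -0.5132)
  A cos θ + B sin θ = C:  0.1096·cos θ + -0.5132·sin θ = -0.2853
  γ=atan2(-0.5132,0.1096)=-1.3604;  ψ=arccos(-0.5438)=2.1457;  θ1=γ+ψ≈0.7853
φ2=120.0° → target in arm frame (0.0305, -0.0180)
  A cos θ + B sin θ = C:  0.0795·cos θ + -0.5132·sin θ = -0.2688
  θ2 = atan2(B,A) + arccos(C/0.5193) = 0.6978
φ3=240.0° → target in arm frame (-0.0309, -0.0174)
  A cos θ + B sin θ = C:  0.1409·cos θ + -0.5132·sin θ = -0.3025
  √(A²+B²)=0.5322;  θ3 = -1.3029+2.1755 ≈ 0.8725

θ₁ = 0.7853, θ₂ = 0.6978, θ₃ = 0.8725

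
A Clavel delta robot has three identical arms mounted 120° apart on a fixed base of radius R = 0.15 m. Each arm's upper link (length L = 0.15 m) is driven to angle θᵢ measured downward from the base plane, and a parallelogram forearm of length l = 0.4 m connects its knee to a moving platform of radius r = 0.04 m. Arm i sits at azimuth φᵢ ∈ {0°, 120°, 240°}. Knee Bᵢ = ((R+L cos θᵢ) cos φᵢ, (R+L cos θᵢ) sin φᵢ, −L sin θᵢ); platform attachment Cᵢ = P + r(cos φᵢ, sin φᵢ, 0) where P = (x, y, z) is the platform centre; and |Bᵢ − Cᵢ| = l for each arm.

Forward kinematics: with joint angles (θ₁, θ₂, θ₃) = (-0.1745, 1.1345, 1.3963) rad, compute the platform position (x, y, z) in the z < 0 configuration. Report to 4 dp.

φ1=0.0°: virtual centre (0.2577, 0.0000, 0.0260), radius l
O2 = (0.1734·cos120.0°, 0.1734·sin120.0°, -0.1359) = (-0.0867, 0.1502, -0.1359)
O3 = (0.1360·cos240.0°, 0.1360·sin240.0°, -0.1477) = (-0.0680, -0.1178, -0.1477)
subtract pairs → two planes through P
linear system: -0.6888x+0.3003y = -0.0186−-0.3240z; -0.6515x+-0.2356y = -0.0268−-0.3475z
det = 0.3580;  x = 0.0347+-0.5048z,  y = 0.0177+-0.0791z
quadratic in z: (1.2611)z²+(0.1703)z+(-0.1093)=0, √Δ=0.7617 → z ∈ {-0.3695, 0.2345}; z = -0.3695 (taking z<0)
x = 0.2212, y = 0.0470

(0.2212, 0.0470, -0.3695)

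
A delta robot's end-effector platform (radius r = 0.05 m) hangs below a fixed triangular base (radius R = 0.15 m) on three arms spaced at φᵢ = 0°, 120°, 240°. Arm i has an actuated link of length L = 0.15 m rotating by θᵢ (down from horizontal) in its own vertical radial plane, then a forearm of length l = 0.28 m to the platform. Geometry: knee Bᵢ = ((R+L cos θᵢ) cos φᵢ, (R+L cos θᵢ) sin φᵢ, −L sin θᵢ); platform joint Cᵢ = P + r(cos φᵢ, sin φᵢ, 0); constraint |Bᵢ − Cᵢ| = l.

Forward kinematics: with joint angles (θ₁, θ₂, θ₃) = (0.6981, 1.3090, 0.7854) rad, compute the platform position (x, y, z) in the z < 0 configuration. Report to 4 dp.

(0.0509, -0.0689, -0.3127)

O1 = (0.2149·cos0.0°, 0.2149·sin0.0°, -0.0964) = (0.2149, 0.0000, -0.0964)
φ2=120.0°: virtual centre (-0.0694, 0.1202, -0.1449), radius l
O3 = (0.2061·cos240.0°, 0.2061·sin240.0°, -0.1061) = (-0.1030, -0.1785, -0.1061)
eliminate P² terms by subtracting sphere 1 from 2 and 3
plane₁₂: -0.5686x+0.2404y+-0.0969z = -0.0152
det = 0.3559;  x = 0.0165+-0.1103z,  y = -0.0244+0.1424z
sphere 1 gives Az²+Bz+C=0 with A=1.0324, B=0.2297, C=-0.0291;  B²−4AC=0.1730;  roots -0.3127, 0.0902;  negative root z = -0.3127
x = 0.0509, y = -0.0689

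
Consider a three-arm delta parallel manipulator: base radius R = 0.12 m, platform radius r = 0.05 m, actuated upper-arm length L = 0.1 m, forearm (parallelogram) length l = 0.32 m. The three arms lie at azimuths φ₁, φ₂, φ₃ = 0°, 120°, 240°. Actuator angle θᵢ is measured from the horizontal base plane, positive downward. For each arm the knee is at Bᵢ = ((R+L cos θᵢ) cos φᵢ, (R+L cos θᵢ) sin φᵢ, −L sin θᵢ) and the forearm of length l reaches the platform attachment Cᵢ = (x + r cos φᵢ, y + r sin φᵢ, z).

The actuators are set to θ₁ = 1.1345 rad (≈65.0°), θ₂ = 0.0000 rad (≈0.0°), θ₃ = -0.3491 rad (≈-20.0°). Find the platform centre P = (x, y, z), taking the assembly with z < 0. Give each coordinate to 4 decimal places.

(-0.1605, -0.0304, -0.2553)

arm 1 at φ=0.0°: (R−r)+L cos θ1 = 0.1123;  centre 1 = (0.1123, 0.0000, -0.0906)
arm 2 at φ=120.0°: (R−r)+L cos θ2 = 0.1700;  centre 2 = (-0.0850, 0.1472, 0.0000)
φ3=240.0°: virtual centre (-0.0820, -0.1420, 0.0342), radius l
eliminate P² terms by subtracting sphere 1 from 2 and 3
[-0.3945 0.2944 0.1813]·P = 0.0081;  [-0.3885 -0.2840 0.2497]·P = 0.0072
det = 0.2264;  x = -0.0196+0.5520z,  y = 0.0013+0.1240z
into |P−centre ₁|² = l²: 1.3201z² + 0.0361z + -0.0768 = 0;  Δ = 0.4069;  z = -0.2553 or 0.2279 → z<0 root = -0.2553
x = -0.1605, y = -0.0304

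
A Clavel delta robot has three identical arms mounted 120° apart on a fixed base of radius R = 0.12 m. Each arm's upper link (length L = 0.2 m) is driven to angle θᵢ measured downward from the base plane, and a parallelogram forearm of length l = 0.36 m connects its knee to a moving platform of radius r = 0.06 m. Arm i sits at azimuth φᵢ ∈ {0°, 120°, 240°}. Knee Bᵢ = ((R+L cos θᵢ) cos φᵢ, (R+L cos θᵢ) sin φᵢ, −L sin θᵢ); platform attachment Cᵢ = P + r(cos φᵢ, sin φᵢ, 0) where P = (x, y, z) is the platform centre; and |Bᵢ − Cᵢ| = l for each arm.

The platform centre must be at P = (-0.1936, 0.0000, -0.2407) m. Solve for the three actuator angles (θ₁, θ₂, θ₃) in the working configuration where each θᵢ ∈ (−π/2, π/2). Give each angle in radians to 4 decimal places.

φ1=0.0° → target in arm frame (-0.1936, 0.0000)
  e−x'=0.2536;  (l²−L²−(e−x')²−y'²−z²)/2L = -0.0816
  √(A²+B²)=0.3496;  θ1 = -0.7593+1.8064 ≈ 1.0471
arm 2 (φ=120.0°): x'=0.0968, y'=0.1677
  e−x'=-0.0368;  (l²−L²−(e−x')²−y'²−z²)/2L = 0.0055
  √(A²+B²)=0.2435;  θ2 = -1.7225+1.5482 ≈ -0.1743
rotate P by −φ3: (0.0968, -0.1677, -0.2407)
  e−x'=-0.0368;  (l²−L²−(e−x')²−y'²−z²)/2L = 0.0055
  γ=atan2(-0.2407,-0.0368)=-1.7225;  ψ=arccos(0.0226)=1.5482;  θ3=γ+ψ≈-0.1743

θ₁ = 1.0471, θ₂ = -0.1743, θ₃ = -0.1743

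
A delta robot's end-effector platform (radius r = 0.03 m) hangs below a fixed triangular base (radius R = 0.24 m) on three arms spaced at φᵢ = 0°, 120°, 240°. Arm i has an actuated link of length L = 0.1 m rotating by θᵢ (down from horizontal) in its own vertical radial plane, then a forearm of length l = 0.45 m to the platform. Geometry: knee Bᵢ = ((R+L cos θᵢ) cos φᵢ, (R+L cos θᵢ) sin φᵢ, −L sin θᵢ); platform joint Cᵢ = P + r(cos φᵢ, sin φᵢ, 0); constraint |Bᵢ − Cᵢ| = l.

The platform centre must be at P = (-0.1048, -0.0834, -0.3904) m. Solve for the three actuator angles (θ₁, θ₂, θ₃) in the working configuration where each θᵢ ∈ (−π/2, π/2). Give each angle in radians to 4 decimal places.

θ₁ = 1.3963, θ₂ = 0.8728, θ₃ = -0.1748

rotate P by −φ1: (-0.1048, -0.0834, -0.3904)
  A=0.3148, B=-0.3904, C=(l²−L²−A²−y'²−z²)/(2L)=-0.3298
  θ1 = atan2(B,A) + arccos(C/0.5015) = 1.3963
rotate P by −φ2: (-0.0198, 0.1325, -0.3904)
  A cos θ + B sin θ = C:  0.2298·cos θ + -0.3904·sin θ = -0.1514
  γ=atan2(-0.3904,0.2298)=-1.0387;  ψ=arccos(-0.3342)=1.9115;  θ2=γ+ψ≈0.8728
φ3=240.0° → target in arm frame (0.1246, -0.0491)
  A=0.0854, B=-0.3904, C=(l²−L²−A²−y'²−z²)/(2L)=0.1520
  θ3 = atan2(B,A) + arccos(C/0.3996) = -0.1748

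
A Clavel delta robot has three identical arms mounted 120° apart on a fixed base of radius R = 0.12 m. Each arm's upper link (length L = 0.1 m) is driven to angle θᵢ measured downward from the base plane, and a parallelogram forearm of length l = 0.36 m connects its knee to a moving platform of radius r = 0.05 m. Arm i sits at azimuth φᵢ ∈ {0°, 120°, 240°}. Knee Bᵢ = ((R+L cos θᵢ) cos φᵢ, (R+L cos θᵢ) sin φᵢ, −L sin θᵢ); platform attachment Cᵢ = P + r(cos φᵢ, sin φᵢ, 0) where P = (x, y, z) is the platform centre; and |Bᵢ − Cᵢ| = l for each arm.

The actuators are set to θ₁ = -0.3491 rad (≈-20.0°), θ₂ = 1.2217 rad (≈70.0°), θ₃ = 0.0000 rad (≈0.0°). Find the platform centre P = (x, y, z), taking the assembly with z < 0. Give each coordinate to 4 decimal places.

centre 1 = (0.1640·cos0.0°, 0.1640·sin0.0°, 0.0342) = (0.1640, 0.0000, 0.0342)
centre 2 = (0.1042·cos120.0°, 0.1042·sin120.0°, -0.0940) = (-0.0521, 0.0902, -0.0940)
arm 3 at φ=240.0°: (R−r)+L cos θ3 = 0.1700;  centre 3 = (-0.0850, -0.1472, 0.0000)
eliminate P² terms by subtracting sphere 1 from 2 and 3
linear system: -0.4321x+0.1805y = -0.0084−-0.2563z; -0.4979x+-0.2944y = 0.0008−-0.0684z
Cramer: x(z) = 0.0106-0.4045z;  y(z) = -0.0209+0.4517z
sphere 1 gives Az²+Bz+C=0 with A=1.3677, B=0.0368, C=-0.1045;  B²−4AC=0.5730;  roots -0.2902, 0.2633;  negative root z = -0.2902
x = 0.1280, y = -0.1520

(0.1280, -0.1520, -0.2902)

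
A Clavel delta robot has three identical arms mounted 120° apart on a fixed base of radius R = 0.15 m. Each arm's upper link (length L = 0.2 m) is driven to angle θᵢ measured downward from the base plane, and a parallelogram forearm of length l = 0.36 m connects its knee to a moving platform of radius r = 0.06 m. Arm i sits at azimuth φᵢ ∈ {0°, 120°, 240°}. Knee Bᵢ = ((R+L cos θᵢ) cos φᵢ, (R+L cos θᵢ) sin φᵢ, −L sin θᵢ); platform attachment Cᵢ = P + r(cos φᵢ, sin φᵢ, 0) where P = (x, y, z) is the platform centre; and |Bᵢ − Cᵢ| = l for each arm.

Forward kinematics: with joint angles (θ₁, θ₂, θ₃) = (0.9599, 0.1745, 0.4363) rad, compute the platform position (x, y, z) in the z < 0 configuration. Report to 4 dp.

(-0.1165, 0.0343, -0.3228)

φ1=0.0°: virtual centre (0.2047, 0.0000, -0.1638), radius l
arm 2 at φ=120.0°: e+L cos θ2 = 0.2870;  O2 = (-0.1435, 0.2485, -0.0347)
arm 3 at φ=240.0°: e+L cos θ3 = 0.2713;  O3 = (-0.1356, -0.2349, -0.0845)
|O₂|²−|O₁|² = 0.0148;  |O₃|²−|O₁|² = 0.0120
[-0.6964 0.4970 0.2582]·P = 0.0148;  [-0.6807 -0.4698 0.1586]·P = 0.0120
det = 0.6655;  x = -0.0194+0.3007z,  y = 0.0026+-0.0981z
sphere 1 gives Az²+Bz+C=0 with A=1.1001, B=0.1923, C=-0.0525;  B²−4AC=0.2681;  roots -0.3228, 0.1479;  negative root z = -0.3228
x = -0.1165, y = 0.0343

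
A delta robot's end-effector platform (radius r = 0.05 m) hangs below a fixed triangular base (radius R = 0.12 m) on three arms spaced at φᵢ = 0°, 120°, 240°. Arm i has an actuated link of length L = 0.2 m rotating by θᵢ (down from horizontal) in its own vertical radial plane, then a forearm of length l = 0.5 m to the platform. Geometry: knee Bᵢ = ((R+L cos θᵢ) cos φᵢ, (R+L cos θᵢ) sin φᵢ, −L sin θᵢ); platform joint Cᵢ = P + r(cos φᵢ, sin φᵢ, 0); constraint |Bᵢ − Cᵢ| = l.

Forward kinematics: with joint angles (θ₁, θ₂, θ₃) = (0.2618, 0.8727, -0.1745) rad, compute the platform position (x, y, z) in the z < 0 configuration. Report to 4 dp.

arm 1 at φ=0.0°: (R−r)+L cos θ1 = 0.2632;  O1 = (0.2632, 0.0000, -0.0518)
arm 2 at φ=120.0°: (R−r)+L cos θ2 = 0.1986;  O2 = (-0.0993, 0.1720, -0.1532)
arm 3 at φ=240.0°: (R−r)+L cos θ3 = 0.2670;  O3 = (-0.1335, -0.2312, 0.0347)
subtract pairs → two planes through P
[-0.7249 0.3439 -0.2029]·P = -0.0090;  [-0.7933 -0.4624 0.1730]·P = 0.0005
Cramer: x(z) = 0.0066-0.0565z;  y(z) = -0.0124+0.4710z
quadratic in z: (1.2250)z²+(0.1208)z+(-0.1813)=0, √Δ=0.9503 → z ∈ {-0.4372, 0.3386}; z = -0.4372 (taking z<0)
x = 0.0313, y = -0.2183

(0.0313, -0.2183, -0.4372)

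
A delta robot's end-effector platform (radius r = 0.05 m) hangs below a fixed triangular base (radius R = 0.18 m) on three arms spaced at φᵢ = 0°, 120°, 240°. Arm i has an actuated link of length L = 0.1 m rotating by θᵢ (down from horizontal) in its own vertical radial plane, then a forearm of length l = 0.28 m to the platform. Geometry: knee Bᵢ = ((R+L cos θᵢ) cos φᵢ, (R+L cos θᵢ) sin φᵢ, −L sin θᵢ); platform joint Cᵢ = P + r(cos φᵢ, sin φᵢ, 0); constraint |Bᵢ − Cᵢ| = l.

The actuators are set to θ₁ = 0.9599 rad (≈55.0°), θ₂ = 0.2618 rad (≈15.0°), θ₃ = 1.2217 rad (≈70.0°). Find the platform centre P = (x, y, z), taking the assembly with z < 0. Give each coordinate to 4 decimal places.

(-0.0166, 0.0745, -0.2587)

φ1=0.0°: virtual centre (0.1874, 0.0000, -0.0819), radius l
φ2=120.0°: virtual centre (-0.1133, 0.1962, -0.0259), radius l
φ3=240.0°: virtual centre (-0.0821, -0.1422, -0.0940), radius l
eliminate P² terms by subtracting sphere 1 from 2 and 3
[-0.6013 0.3925 0.1121]·P = 0.0102;  [-0.5389 -0.2844 -0.0241]·P = -0.0060
det = 0.3825;  x = -0.0014+0.0586z,  y = 0.0238+-0.1958z
sphere 1 gives Az²+Bz+C=0 with A=1.0418, B=0.1324, C=-0.0355;  B²−4AC=0.1654;  roots -0.2587, 0.1317;  negative root z = -0.2587
x = -0.0166, y = 0.0745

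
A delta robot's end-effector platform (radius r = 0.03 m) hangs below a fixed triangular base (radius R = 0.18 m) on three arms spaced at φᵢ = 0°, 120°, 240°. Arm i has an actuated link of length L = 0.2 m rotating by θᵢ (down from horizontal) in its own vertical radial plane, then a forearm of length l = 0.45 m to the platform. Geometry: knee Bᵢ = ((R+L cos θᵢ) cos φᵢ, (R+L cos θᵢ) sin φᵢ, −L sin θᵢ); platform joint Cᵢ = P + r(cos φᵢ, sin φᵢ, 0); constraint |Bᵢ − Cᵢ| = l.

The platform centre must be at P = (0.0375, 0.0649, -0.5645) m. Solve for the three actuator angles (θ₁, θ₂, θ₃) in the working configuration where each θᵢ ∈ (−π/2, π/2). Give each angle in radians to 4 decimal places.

rotate P by −φ1: (0.0375, 0.0649, -0.5645)
  A cos θ + B sin θ = C:  0.1125·cos θ + -0.5645·sin θ = -0.4326
  γ=atan2(-0.5645,0.1125)=-1.3741;  ψ=arccos(-0.7515)=2.4211;  θ1=γ+ψ≈1.0471
rotate P by −φ2: (0.0375, -0.0649, -0.5645)
  A=0.1125, B=-0.5645, C=(l²−L²−A²−y'²−z²)/(2L)=-0.4326
  γ=atan2(-0.5645,0.1125)=-1.3740;  ψ=arccos(-0.7516)=2.4212;  θ2=γ+ψ≈1.0472
φ3=240.0° → target in arm frame (-0.0750, 0.0000)
  A=0.2250, B=-0.5645, C=(l²−L²−A²−y'²−z²)/(2L)=-0.5169
  √(A²+B²)=0.6077;  θ3 = -1.1916+2.5880 ≈ 1.3964

θ₁ = 1.0471, θ₂ = 1.0472, θ₃ = 1.3964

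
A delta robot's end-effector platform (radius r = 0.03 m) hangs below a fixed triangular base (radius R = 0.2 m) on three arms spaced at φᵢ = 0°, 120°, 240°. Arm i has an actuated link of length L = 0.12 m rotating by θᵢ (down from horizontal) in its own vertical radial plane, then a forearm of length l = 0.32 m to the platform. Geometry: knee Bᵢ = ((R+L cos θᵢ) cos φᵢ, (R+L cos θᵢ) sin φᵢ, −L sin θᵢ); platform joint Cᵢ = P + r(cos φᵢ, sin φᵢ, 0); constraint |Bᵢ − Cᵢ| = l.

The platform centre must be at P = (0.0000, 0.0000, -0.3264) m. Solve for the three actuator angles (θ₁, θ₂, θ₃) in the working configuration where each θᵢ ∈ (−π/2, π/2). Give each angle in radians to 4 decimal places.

θ₁ = 1.0471, θ₂ = 1.0471, θ₃ = 1.0471

arm 1 (φ=0.0°): x'=0.0000, y'=0.0000
  A cos θ + B sin θ = C:  0.1700·cos θ + -0.3264·sin θ = -0.1977
  γ=atan2(-0.3264,0.1700)=-1.0906;  ψ=arccos(-0.5371)=2.1378;  θ1=γ+ψ≈1.0471
arm 2 (φ=120.0°): x'=0.0000, y'=0.0000
  A cos θ + B sin θ = C:  0.1700·cos θ + -0.3264·sin θ = -0.1977
  θ2 = atan2(B,A) + arccos(C/0.3680) = 1.0471
arm 3 (φ=240.0°): x'=0.0000, y'=0.0000
  A=0.1700, B=-0.3264, C=(l²−L²−A²−y'²−z²)/(2L)=-0.1977
  γ=atan2(-0.3264,0.1700)=-1.0906;  ψ=arccos(-0.5371)=2.1378;  θ3=γ+ψ≈1.0471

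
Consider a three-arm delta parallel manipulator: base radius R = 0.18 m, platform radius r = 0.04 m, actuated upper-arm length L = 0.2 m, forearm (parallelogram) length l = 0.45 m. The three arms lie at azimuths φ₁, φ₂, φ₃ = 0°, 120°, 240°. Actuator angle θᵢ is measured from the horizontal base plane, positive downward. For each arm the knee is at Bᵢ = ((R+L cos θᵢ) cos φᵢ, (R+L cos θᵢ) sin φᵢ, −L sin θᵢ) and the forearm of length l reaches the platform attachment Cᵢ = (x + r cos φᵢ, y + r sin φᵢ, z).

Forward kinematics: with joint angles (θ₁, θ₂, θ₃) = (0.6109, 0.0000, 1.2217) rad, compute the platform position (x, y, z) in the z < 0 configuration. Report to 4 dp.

centre 1 = (0.3038·cos0.0°, 0.3038·sin0.0°, -0.1147) = (0.3038, 0.0000, -0.1147)
arm 2 at φ=120.0°: ρ2 = 0.3400;  centre 2 = (-0.1700, 0.2944, 0.0000)
arm 3 at φ=240.0°: ρ3 = 0.2084;  centre 3 = (-0.1042, -0.1805, -0.1879)
eliminate P² terms by subtracting sphere 1 from 2 and 3
linear system: -0.9477x+0.5889y = 0.0101−0.2294z; -0.8161x+-0.3610y = -0.0267−-0.1464z
det = 0.8227;  x = 0.0147+-0.0041z,  y = 0.0408+-0.3963z
sphere 1 gives Az²+Bz+C=0 with A=1.1571, B=0.1995, C=-0.1041;  B²−4AC=0.5214;  roots -0.3982, 0.2258;  negative root z = -0.3982
x = 0.0163, y = 0.1986

(0.0163, 0.1986, -0.3982)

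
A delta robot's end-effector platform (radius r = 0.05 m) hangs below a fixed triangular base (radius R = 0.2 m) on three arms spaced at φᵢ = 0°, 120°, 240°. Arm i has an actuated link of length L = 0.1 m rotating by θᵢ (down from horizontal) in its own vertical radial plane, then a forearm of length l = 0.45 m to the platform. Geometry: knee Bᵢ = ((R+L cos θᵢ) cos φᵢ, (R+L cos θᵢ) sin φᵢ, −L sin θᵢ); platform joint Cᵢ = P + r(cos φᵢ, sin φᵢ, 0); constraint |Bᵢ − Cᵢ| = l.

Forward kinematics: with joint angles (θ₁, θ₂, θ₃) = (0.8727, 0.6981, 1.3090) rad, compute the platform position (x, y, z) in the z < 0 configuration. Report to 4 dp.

(0.0167, 0.0671, -0.4753)

arm 1 at φ=0.0°: ρ1 = 0.2143;  centre 1 = (0.2143, 0.0000, -0.0766)
φ2=120.0°: virtual centre (-0.1133, 0.1962, -0.0643), radius l
arm 3 at φ=240.0°: ρ3 = 0.1759;  centre 3 = (-0.0879, -0.1523, -0.0966)
|centre ₂|²−|centre ₁|² = 0.0037;  |centre ₃|²−|centre ₁|² = -0.0115
plane₁₂: -0.6552x+0.3925y+0.0247z = 0.0037
det = 0.4368;  x = 0.0078+-0.0187z,  y = 0.0224+-0.0941z
sphere 1 gives Az²+Bz+C=0 with A=1.0092, B=0.1567, C=-0.1535;  B²−4AC=0.6442;  roots -0.4753, 0.3200;  negative root z = -0.4753
x = 0.0167, y = 0.0671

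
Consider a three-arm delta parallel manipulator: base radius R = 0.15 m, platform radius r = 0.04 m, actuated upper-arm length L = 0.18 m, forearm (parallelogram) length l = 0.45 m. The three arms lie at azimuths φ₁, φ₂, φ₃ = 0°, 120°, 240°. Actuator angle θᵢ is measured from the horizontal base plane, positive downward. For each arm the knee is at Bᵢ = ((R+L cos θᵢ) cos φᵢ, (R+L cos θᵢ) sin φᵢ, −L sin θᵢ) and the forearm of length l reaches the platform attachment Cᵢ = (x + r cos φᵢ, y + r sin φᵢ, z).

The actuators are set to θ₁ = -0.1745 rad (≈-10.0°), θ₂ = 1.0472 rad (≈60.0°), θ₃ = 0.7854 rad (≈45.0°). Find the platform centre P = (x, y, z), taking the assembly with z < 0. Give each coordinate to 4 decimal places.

φ1=0.0°: virtual centre (0.2873, 0.0000, 0.0313), radius l
φ2=120.0°: virtual centre (-0.1000, 0.1732, -0.1559), radius l
φ3=240.0°: virtual centre (-0.1186, -0.2055, -0.1273), radius l
|O₂|²−|O₁|² = -0.0192;  |O₃|²−|O₁|² = -0.0110
[-0.7745 0.3464 -0.3743]·P = -0.0192;  [-0.8118 -0.4110 -0.3171]·P = -0.0110
Cramer: x(z) = 0.0195-0.4398z;  y(z) = -0.0118+0.0972z
quadratic in z: (1.2028)z²+(0.1707)z+(-0.1297)=0, √Δ=0.8082 → z ∈ {-0.4069, 0.2650}; z = -0.4069 (taking z<0)
x = 0.1985, y = -0.0513

(0.1985, -0.0513, -0.4069)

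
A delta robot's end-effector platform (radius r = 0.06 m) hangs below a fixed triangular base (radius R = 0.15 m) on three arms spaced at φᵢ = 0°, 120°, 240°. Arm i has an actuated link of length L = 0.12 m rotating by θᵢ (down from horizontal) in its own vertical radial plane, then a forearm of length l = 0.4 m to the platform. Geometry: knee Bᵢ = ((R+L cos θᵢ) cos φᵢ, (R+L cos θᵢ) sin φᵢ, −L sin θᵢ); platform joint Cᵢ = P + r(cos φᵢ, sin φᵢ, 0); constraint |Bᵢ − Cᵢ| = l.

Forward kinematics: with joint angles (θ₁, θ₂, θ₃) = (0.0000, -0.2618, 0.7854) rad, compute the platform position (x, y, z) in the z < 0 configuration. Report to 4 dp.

(0.0414, 0.1295, -0.3388)

O1 = (0.2100·cos0.0°, 0.2100·sin0.0°, 0.0000) = (0.2100, 0.0000, 0.0000)
O2 = (0.2059·cos120.0°, 0.2059·sin120.0°, 0.0311) = (-0.1030, 0.1783, 0.0311)
O3 = (0.1749·cos240.0°, 0.1749·sin240.0°, -0.0849) = (-0.0874, -0.1514, -0.0849)
eliminate P² terms by subtracting sphere 1 from 2 and 3
linear system: -0.6259x+0.3566y = -0.0007−0.0621z; -0.5949x+-0.3029y = -0.0063−-0.1697z
Cramer: x(z) = 0.0062-0.1038z;  y(z) = 0.0088-0.3564z
into |P−O₁|² = l²: 1.1378z² + 0.0361z + -0.1184 = 0;  Δ = 0.5401;  z = -0.3388 or 0.3071 → z<0 root = -0.3388
x = 0.0414, y = 0.1295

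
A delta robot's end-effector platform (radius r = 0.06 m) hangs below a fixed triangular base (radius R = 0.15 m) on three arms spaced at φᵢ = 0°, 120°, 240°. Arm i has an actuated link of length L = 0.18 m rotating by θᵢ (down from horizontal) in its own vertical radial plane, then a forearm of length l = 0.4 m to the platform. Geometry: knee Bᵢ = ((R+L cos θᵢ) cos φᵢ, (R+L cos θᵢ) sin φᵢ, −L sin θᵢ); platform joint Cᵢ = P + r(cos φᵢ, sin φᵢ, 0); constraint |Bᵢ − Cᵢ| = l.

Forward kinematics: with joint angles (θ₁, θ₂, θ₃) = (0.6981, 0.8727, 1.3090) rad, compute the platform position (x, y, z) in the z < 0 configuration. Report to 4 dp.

φ1=0.0°: virtual centre (0.2279, 0.0000, -0.1157), radius l
centre 2 = (0.2057·cos120.0°, 0.2057·sin120.0°, -0.1379) = (-0.1028, 0.1781, -0.1379)
arm 3 at φ=240.0°: e+L cos θ3 = 0.1366;  centre 3 = (-0.0683, -0.1183, -0.1739)
|centre ₂|²−|centre ₁|² = -0.0040;  |centre ₃|²−|centre ₁|² = -0.0164
[-0.6615 0.3563 -0.0444]·P = -0.0040;  [-0.5924 -0.2366 -0.1163]·P = -0.0164
det = 0.3675;  x = 0.0185+-0.1413z,  y = 0.0231+-0.1378z
into |P−centre ₁|² = l²: 1.0390z² + 0.2842z + -0.1022 = 0;  Δ = 0.5057;  z = -0.4790 or 0.2054 → z<0 root = -0.4790
x = 0.0862, y = 0.0892

(0.0862, 0.0892, -0.4790)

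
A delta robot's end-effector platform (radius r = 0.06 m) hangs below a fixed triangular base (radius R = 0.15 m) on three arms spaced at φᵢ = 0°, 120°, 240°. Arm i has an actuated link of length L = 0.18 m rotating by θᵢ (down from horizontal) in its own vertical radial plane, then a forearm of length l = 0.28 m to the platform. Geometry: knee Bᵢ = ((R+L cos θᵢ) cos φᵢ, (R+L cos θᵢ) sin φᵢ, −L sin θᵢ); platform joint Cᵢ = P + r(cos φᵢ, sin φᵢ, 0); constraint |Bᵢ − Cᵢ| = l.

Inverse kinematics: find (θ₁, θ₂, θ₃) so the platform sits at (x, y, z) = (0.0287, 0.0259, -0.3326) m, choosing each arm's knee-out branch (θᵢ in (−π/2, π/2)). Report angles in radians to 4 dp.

arm 1 (φ=0.0°): x'=0.0287, y'=0.0259
  A=0.0613, B=-0.3326, C=(l²−L²−A²−y'²−z²)/(2L)=-0.1918
  γ=atan2(-0.3326,0.0613)=-1.3885;  ψ=arccos(-0.5671)=2.1738;  θ1=γ+ψ≈0.7853
rotate P by −φ2: (0.0081, -0.0378, -0.3326)
  A cos θ + B sin θ = C:  0.0819·cos θ + -0.3326·sin θ = -0.2021
  θ2 = atan2(B,A) + arccos(C/0.3425) = 0.8726
φ3=240.0° → target in arm frame (-0.0368, 0.0119)
  A=0.1268, B=-0.3326, C=(l²−L²−A²−y'²−z²)/(2L)=-0.2245
  γ=atan2(-0.3326,0.1268)=-1.2066;  ψ=arccos(-0.6309)=2.2535;  θ3=γ+ψ≈1.0468

θ₁ = 0.7853, θ₂ = 0.8726, θ₃ = 1.0468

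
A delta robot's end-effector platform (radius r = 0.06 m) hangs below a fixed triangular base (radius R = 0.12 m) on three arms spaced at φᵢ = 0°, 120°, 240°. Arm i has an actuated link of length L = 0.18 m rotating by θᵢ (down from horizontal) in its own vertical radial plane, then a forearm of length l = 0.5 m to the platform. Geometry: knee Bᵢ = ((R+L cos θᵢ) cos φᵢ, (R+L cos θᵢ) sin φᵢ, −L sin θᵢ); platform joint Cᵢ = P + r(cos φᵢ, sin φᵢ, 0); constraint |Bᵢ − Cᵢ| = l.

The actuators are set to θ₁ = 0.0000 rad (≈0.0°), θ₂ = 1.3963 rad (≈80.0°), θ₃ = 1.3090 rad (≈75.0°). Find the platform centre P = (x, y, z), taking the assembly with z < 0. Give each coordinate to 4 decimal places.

arm 1 at φ=0.0°: (R−r)+L cos θ1 = 0.2400;  centre 1 = (0.2400, 0.0000, 0.0000)
centre 2 = (0.0913·cos120.0°, 0.0913·sin120.0°, -0.1773) = (-0.0456, 0.0790, -0.1773)
φ3=240.0°: virtual centre (-0.0533, -0.0923, -0.1739), radius l
eliminate P² terms by subtracting sphere 1 from 2 and 3
linear system: -0.5713x+0.1580y = -0.0178−-0.3545z; -0.5866x+-0.1846y = -0.0160−-0.3477z
det = 0.1982;  x = 0.0294+-0.6076z,  y = -0.0067+0.0470z
into |P−centre ₁|² = l²: 1.3714z² + 0.2553z + -0.2056 = 0;  Δ = 1.1930;  z = -0.4913 or 0.3051 → z<0 root = -0.4913
x = 0.3279, y = -0.0298

(0.3279, -0.0298, -0.4913)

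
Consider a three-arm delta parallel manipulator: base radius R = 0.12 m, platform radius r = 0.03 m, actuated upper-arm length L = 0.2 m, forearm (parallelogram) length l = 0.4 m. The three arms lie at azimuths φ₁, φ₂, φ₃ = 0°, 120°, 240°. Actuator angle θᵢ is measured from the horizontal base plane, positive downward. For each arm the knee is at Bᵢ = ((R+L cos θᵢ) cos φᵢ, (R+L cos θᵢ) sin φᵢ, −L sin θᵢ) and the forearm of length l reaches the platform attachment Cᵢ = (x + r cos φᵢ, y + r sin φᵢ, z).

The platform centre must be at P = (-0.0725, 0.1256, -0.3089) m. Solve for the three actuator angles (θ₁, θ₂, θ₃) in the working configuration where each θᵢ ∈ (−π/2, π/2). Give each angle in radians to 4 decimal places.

θ₁ = 0.6107, θ₂ = -0.3489, θ₃ = 0.6108

φ1=0.0° → target in arm frame (-0.0725, 0.1256)
  A cos θ + B sin θ = C:  0.1625·cos θ + -0.3089·sin θ = -0.0440
  γ=atan2(-0.3089,0.1625)=-1.0865;  ψ=arccos(-0.1261)=1.6972;  θ1=γ+ψ≈0.6107
φ2=120.0° → target in arm frame (0.1450, 0.0000)
  A cos θ + B sin θ = C:  -0.0550·cos θ + -0.3089·sin θ = 0.0539
  √(A²+B²)=0.3138;  θ2 = -1.7471+1.3982 ≈ -0.3489
φ3=240.0° → target in arm frame (-0.0725, -0.1256)
  A cos θ + B sin θ = C:  0.1625·cos θ + -0.3089·sin θ = -0.0440
  √(A²+B²)=0.3490;  θ3 = -1.0865+1.6972 ≈ 0.6108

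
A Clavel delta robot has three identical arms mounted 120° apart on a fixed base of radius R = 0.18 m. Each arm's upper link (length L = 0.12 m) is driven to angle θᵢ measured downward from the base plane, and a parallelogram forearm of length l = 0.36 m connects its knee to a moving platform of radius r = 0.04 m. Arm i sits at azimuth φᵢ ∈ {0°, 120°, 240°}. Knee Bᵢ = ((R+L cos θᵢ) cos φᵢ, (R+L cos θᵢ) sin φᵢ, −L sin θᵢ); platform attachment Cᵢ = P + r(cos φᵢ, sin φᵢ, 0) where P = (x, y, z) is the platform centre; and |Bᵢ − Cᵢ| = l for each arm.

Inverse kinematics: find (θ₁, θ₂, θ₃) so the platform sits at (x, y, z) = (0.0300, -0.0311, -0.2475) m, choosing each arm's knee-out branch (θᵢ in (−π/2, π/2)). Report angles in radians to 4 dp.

arm 1 (φ=0.0°): x'=0.0300, y'=-0.0311
  A cos θ + B sin θ = C:  0.1100·cos θ + -0.2475·sin θ = 0.1703
  γ=atan2(-0.2475,0.1100)=-1.1526;  ψ=arccos(0.6288)=0.8907;  θ1=γ+ψ≈-0.2618
rotate P by −φ2: (-0.0419, -0.0104, -0.2475)
  A=0.1819, B=-0.2475, C=(l²−L²−A²−y'²−z²)/(2L)=0.0864
  θ2 = atan2(B,A) + arccos(C/0.3072) = 0.3488
rotate P by −φ3: (0.0119, 0.0415, -0.2475)
  A=0.1281, B=-0.2475, C=(l²−L²−A²−y'²−z²)/(2L)=0.1492
  γ=atan2(-0.2475,0.1281)=-1.0933;  ψ=arccos(0.5355)=1.0056;  θ3=γ+ψ≈-0.0877

θ₁ = -0.2618, θ₂ = 0.3488, θ₃ = -0.0877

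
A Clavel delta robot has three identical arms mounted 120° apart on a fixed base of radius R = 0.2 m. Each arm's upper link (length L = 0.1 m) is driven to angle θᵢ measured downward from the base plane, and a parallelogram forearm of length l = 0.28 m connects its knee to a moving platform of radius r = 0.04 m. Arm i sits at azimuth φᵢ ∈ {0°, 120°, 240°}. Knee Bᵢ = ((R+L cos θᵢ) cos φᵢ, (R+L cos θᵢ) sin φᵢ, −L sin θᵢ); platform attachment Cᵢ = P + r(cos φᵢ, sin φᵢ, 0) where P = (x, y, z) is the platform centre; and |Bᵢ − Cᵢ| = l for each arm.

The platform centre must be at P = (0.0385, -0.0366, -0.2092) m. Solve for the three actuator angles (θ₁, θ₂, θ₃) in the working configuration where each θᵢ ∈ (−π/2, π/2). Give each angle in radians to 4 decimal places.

arm 1 (φ=0.0°): x'=0.0385, y'=-0.0366
  A=0.1215, B=-0.2092, C=(l²−L²−A²−y'²−z²)/(2L)=0.0427
  γ=atan2(-0.2092,0.1215)=-1.0446;  ψ=arccos(0.1764)=1.3935;  θ1=γ+ψ≈0.3489
arm 2 (φ=120.0°): x'=-0.0509, y'=-0.0150
  A cos θ + B sin θ = C:  0.2109·cos θ + -0.2092·sin θ = -0.1004
  √(A²+B²)=0.2971;  θ2 = -0.7812+1.9157 ≈ 1.1345
arm 3 (φ=240.0°): x'=0.0124, y'=0.0516
  A=0.1476, B=-0.2092, C=(l²−L²−A²−y'²−z²)/(2L)=0.0010
  θ3 = atan2(B,A) + arccos(C/0.2560) = 0.6105

θ₁ = 0.3489, θ₂ = 1.1345, θ₃ = 0.6105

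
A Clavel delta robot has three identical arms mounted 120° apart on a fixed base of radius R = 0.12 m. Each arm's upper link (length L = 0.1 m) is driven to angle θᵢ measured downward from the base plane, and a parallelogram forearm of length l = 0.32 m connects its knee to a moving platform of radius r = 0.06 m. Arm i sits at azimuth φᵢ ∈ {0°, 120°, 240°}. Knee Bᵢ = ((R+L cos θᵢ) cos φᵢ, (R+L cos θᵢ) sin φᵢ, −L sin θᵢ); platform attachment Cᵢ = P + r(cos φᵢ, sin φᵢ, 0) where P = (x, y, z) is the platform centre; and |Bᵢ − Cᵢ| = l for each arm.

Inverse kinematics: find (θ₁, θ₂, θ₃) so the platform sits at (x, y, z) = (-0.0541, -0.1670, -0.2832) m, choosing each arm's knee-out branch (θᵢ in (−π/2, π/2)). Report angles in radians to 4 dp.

arm 1 (φ=0.0°): x'=-0.0541, y'=-0.1670
  A cos θ + B sin θ = C:  0.1141·cos θ + -0.2832·sin θ = -0.1436
  γ=atan2(-0.2832,0.1141)=-1.1878;  ψ=arccos(-0.4702)=2.0603;  θ1=γ+ψ≈0.8725
arm 2 (φ=120.0°): x'=-0.1176, y'=0.1304
  A=0.1776, B=-0.2832, C=(l²−L²−A²−y'²−z²)/(2L)=-0.1816
  √(A²+B²)=0.3343;  θ2 = -1.0107+2.1453 ≈ 1.1345
arm 3 (φ=240.0°): x'=0.1717, y'=0.0366
  A cos θ + B sin θ = C:  -0.1117·cos θ + -0.2832·sin θ = -0.0081
  θ3 = atan2(B,A) + arccos(C/0.3044) = -0.3491

θ₁ = 0.8725, θ₂ = 1.1345, θ₃ = -0.3491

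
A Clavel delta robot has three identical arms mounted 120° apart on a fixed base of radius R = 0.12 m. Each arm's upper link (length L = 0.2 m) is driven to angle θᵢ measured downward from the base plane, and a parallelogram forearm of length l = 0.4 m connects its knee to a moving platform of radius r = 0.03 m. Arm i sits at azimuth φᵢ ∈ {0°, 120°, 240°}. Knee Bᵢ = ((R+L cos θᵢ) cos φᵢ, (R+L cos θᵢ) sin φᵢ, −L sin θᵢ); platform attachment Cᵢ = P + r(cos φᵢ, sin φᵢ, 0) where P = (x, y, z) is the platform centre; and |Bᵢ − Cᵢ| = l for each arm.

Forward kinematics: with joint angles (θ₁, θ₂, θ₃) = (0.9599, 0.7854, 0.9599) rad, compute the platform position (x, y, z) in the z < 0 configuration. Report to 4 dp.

(-0.0201, 0.0349, -0.4928)

centre 1 = (0.2047·cos0.0°, 0.2047·sin0.0°, -0.1638) = (0.2047, 0.0000, -0.1638)
centre 2 = (0.2314·cos120.0°, 0.2314·sin120.0°, -0.1414) = (-0.1157, 0.2004, -0.1414)
centre 3 = (0.2047·cos240.0°, 0.2047·sin240.0°, -0.1638) = (-0.1024, -0.1773, -0.1638)
|centre ₂|²−|centre ₁|² = 0.0048;  |centre ₃|²−|centre ₁|² = 0.0000
[-0.6409 0.4008 0.0448]·P = 0.0048;  [-0.6142 -0.3546 0.0000]·P = 0.0000
det = 0.4734;  x = -0.0036+0.0336z,  y = 0.0062+-0.0581z
sphere 1 gives Az²+Bz+C=0 with A=1.0045, B=0.3129, C=-0.0897;  B²−4AC=0.4585;  roots -0.4928, 0.1813;  negative root z = -0.4928
x = -0.0201, y = 0.0349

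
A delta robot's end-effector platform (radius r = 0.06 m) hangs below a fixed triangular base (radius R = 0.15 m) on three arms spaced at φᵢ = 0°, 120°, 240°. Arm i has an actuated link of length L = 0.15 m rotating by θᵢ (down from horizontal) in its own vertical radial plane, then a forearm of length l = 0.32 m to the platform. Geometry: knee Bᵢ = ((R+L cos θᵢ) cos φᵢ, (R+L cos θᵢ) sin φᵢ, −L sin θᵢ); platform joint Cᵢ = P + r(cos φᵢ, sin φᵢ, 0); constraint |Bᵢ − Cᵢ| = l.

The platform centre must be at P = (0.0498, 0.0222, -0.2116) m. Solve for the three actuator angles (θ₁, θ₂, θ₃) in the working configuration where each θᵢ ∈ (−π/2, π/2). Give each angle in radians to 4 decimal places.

rotate P by −φ1: (0.0498, 0.0222, -0.2116)
  e−x'=0.0402;  (l²−L²−(e−x')²−y'²−z²)/2L = 0.1101
  √(A²+B²)=0.2154;  θ1 = -1.3831+1.0345 ≈ -0.3486
arm 2 (φ=120.0°): x'=-0.0057, y'=-0.0542
  A=0.0957, B=-0.2116, C=(l²−L²−A²−y'²−z²)/(2L)=0.0768
  θ2 = atan2(B,A) + arccos(C/0.2322) = 0.0877
rotate P by −φ3: (-0.0441, 0.0320, -0.2116)
  A cos θ + B sin θ = C:  0.1341·cos θ + -0.2116·sin θ = 0.0537
  γ=atan2(-0.2116,0.1341)=-1.0058;  ψ=arccos(0.2143)=1.3548;  θ3=γ+ψ≈0.3489

θ₁ = -0.3486, θ₂ = 0.0877, θ₃ = 0.3489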